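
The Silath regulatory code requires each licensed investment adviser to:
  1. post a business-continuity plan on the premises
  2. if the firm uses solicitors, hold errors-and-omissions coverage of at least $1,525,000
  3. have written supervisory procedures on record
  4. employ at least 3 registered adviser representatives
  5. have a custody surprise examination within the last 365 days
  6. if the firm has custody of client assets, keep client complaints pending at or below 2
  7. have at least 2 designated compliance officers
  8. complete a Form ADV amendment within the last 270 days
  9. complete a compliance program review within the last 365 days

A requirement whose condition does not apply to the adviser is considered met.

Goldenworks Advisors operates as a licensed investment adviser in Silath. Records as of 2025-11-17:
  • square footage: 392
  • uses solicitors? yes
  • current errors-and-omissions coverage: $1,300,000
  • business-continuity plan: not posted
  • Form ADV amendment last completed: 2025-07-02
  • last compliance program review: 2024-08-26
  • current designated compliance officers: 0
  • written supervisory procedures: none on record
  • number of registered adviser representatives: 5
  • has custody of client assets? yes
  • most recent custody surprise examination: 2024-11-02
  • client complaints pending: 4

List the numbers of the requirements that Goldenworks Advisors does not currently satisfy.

1, 2, 3, 5, 6, 7, 9

1. business-continuity plan absent → not met
2. condition 'uses solicitors' holds; errors-and-omissions coverage $1,300,000 < $1,525,000 → not met
3. written supervisory procedures absent → not met
4. registered adviser representatives 5 ≥ 3 → met
5. custody surprise examination 380 days ago vs limit 365 → not met
6. condition 'has custody of client assets' holds; client complaints pending 4 > 2 → not met
7. designated compliance officers 0 < 2 → not met
8. Form ADV amendment 138 days ago vs limit 270 → met
9. compliance program review 448 days ago vs limit 365 → not met
Not met: 1, 2, 3, 5, 6, 7, 9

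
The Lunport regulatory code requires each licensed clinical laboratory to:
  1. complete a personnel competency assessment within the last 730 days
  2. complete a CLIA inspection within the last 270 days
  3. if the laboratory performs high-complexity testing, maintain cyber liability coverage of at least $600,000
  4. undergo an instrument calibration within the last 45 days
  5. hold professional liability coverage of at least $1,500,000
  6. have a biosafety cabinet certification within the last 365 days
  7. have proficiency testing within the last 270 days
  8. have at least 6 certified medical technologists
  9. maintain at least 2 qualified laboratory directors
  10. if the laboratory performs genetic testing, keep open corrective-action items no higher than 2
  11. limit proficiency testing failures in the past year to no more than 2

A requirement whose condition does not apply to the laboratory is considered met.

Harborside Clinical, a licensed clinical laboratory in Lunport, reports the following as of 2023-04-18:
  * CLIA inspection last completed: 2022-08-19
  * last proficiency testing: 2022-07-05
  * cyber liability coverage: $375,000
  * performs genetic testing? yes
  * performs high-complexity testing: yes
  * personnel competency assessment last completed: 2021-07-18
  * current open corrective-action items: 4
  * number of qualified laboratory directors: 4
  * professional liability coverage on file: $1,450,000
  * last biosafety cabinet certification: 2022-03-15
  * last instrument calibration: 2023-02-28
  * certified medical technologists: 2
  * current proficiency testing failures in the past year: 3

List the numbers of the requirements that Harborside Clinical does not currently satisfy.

1. personnel competency assessment 639 days ago vs limit 730 → met
2. CLIA inspection 242 days ago vs limit 270 → met
3. condition 'performs high-complexity testing' holds; cyber liability coverage $375,000 < $600,000 → not met
4. instrument calibration 49 days ago vs limit 45 → not met
5. professional liability coverage $1,450,000 < $1,500,000 → not met
6. biosafety cabinet certification 399 days ago vs limit 365 → not met
7. proficiency testing 287 days ago vs limit 270 → not met
8. certified medical technologists 2 < 6 → not met
9. qualified laboratory directors 4 ≥ 2 → met
10. condition 'performs genetic testing' holds; open corrective-action items 4 > 2 → not met
11. proficiency testing failures in the past year 3 > 2 → not met
Not met: 3, 4, 5, 6, 7, 8, 10, 11

3, 4, 5, 6, 7, 8, 10, 11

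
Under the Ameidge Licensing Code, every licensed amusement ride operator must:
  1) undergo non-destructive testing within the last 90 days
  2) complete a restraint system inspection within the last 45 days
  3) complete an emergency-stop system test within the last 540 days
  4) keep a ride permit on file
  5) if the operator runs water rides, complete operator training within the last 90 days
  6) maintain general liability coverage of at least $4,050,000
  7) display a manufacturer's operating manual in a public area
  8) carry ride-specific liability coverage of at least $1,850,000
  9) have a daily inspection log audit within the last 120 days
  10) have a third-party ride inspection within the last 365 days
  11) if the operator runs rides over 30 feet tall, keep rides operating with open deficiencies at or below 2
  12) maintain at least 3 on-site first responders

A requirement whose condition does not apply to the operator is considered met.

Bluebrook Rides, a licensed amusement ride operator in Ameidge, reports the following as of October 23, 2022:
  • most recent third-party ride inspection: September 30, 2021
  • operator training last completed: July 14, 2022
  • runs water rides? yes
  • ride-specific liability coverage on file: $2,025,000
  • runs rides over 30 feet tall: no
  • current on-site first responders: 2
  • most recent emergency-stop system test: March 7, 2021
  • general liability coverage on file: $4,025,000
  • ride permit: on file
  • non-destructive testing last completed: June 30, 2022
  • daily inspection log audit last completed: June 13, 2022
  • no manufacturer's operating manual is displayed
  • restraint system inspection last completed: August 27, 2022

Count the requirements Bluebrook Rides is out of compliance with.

1. non-destructive testing 115 days ago vs limit 90 → not met
2. restraint system inspection 57 days ago vs limit 45 → not met
3. emergency-stop system test 595 days ago vs limit 540 → not met
4. ride permit present → met
5. condition 'runs water rides' holds; operator training 101 days ago vs limit 90 → not met
6. general liability coverage $4,025,000 < $4,050,000 → not met
7. manufacturer's operating manual absent → not met
8. ride-specific liability coverage $2,025,000 ≥ $1,850,000 → met
9. daily inspection log audit 132 days ago vs limit 120 → not met
10. third-party ride inspection 388 days ago vs limit 365 → not met
11. condition 'runs rides over 30 feet tall' does not hold → requirement n/a → met
12. on-site first responders 2 < 3 → not met
Not met: 9 of 12

9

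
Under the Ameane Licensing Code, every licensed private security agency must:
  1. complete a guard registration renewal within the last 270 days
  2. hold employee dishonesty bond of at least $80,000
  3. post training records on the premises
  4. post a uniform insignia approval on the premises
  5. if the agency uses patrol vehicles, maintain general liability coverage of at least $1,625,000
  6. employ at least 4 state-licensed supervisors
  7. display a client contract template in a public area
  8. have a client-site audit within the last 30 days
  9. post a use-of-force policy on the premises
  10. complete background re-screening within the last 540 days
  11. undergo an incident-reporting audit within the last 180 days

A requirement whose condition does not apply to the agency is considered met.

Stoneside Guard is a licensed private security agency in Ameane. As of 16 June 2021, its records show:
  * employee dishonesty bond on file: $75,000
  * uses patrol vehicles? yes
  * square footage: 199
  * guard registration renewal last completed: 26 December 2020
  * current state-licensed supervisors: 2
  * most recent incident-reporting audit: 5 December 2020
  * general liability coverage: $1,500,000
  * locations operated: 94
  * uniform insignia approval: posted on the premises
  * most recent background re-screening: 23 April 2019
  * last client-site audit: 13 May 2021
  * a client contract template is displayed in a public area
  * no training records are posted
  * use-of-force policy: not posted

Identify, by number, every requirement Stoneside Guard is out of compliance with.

2, 3, 5, 6, 8, 9, 10, 11

1. guard registration renewal 172 days ago vs limit 270 → met
2. employee dishonesty bond $75,000 < $80,000 → not met
3. training records absent → not met
4. uniform insignia approval present → met
5. condition 'uses patrol vehicles' holds; general liability coverage $1,500,000 < $1,625,000 → not met
6. state-licensed supervisors 2 < 4 → not met
7. client contract template present → met
8. client-site audit 34 days ago vs limit 30 → not met
9. use-of-force policy absent → not met
10. background re-screening 785 days ago vs limit 540 → not met
11. incident-reporting audit 193 days ago vs limit 180 → not met
Not met: 2, 3, 5, 6, 8, 9, 10, 11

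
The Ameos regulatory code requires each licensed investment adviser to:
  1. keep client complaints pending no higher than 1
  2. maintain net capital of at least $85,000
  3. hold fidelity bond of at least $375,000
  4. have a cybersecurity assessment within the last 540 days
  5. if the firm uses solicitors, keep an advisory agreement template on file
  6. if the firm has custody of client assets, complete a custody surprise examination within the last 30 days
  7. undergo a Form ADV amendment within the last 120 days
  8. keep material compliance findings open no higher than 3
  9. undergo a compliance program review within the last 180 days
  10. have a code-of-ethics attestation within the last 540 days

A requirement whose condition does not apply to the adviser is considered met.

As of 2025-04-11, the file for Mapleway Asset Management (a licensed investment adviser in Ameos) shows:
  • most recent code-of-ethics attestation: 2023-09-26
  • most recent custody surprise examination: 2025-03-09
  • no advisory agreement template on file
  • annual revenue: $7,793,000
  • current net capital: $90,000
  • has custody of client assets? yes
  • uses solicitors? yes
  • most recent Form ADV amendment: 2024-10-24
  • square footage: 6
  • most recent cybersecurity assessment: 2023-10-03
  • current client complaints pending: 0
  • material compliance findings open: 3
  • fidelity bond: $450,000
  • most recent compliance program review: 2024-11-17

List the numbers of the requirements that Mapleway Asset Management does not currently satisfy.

1. client complaints pending 0 ≤ 1 → met
2. net capital $90,000 ≥ $85,000 → met
3. fidelity bond $450,000 ≥ $375,000 → met
4. cybersecurity assessment 556 days ago vs limit 540 → not met
5. condition 'uses solicitors' holds; advisory agreement template absent → not met
6. condition 'has custody of client assets' holds; custody surprise examination 33 days ago vs limit 30 → not met
7. Form ADV amendment 169 days ago vs limit 120 → not met
8. material compliance findings open 3 ≤ 3 → met
9. compliance program review 145 days ago vs limit 180 → met
10. code-of-ethics attestation 563 days ago vs limit 540 → not met
Not met: 4, 5, 6, 7, 10

4, 5, 6, 7, 10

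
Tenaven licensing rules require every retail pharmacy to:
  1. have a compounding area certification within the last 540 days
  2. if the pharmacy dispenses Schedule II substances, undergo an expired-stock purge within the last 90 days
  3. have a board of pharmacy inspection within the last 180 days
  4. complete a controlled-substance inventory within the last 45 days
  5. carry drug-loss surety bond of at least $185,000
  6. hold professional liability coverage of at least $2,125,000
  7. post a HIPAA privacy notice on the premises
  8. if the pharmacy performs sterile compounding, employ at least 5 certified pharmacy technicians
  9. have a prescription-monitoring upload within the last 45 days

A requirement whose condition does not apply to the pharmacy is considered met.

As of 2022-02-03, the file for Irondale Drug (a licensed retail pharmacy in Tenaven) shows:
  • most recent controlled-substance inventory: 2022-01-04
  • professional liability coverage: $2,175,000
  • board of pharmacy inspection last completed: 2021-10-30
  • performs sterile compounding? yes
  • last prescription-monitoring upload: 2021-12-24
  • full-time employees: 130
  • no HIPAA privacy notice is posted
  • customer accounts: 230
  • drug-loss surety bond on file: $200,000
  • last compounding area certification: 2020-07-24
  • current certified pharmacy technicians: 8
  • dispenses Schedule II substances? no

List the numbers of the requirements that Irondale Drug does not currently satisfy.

1. compounding area certification 559 days ago vs limit 540 → not met
2. condition 'dispenses Schedule II substances' does not hold → requirement n/a → met
3. board of pharmacy inspection 96 days ago vs limit 180 → met
4. controlled-substance inventory 30 days ago vs limit 45 → met
5. drug-loss surety bond $200,000 ≥ $185,000 → met
6. professional liability coverage $2,175,000 ≥ $2,125,000 → met
7. HIPAA privacy notice absent → not met
8. condition 'performs sterile compounding' holds; certified pharmacy technicians 8 ≥ 5 → met
9. prescription-monitoring upload 41 days ago vs limit 45 → met
Not met: 1, 7

1, 7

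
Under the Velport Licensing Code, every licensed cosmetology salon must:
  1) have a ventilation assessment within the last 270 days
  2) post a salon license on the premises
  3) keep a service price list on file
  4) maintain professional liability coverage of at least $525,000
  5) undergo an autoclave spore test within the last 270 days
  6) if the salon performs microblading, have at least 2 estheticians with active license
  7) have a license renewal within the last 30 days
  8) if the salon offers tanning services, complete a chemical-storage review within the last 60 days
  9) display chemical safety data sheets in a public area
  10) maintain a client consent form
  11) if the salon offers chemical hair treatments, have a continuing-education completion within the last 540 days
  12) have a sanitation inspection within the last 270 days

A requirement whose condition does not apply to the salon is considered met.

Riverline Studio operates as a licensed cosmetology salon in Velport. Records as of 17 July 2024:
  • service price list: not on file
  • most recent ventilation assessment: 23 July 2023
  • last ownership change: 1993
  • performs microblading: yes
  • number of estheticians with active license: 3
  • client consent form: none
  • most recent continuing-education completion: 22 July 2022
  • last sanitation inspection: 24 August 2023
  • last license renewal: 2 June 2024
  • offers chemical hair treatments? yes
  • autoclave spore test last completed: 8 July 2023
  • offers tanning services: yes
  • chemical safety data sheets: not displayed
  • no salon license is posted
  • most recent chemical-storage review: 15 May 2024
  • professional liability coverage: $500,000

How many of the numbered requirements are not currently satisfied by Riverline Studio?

11

1. ventilation assessment 360 days ago vs limit 270 → not met
2. salon license absent → not met
3. service price list absent → not met
4. professional liability coverage $500,000 < $525,000 → not met
5. autoclave spore test 375 days ago vs limit 270 → not met
6. condition 'performs microblading' holds; estheticians with active license 3 ≥ 2 → met
7. license renewal 45 days ago vs limit 30 → not met
8. condition 'offers tanning services' holds; chemical-storage review 63 days ago vs limit 60 → not met
9. chemical safety data sheets absent → not met
10. client consent form absent → not met
11. condition 'offers chemical hair treatments' holds; continuing-education completion 726 days ago vs limit 540 → not met
12. sanitation inspection 328 days ago vs limit 270 → not met
Not met: 11 of 12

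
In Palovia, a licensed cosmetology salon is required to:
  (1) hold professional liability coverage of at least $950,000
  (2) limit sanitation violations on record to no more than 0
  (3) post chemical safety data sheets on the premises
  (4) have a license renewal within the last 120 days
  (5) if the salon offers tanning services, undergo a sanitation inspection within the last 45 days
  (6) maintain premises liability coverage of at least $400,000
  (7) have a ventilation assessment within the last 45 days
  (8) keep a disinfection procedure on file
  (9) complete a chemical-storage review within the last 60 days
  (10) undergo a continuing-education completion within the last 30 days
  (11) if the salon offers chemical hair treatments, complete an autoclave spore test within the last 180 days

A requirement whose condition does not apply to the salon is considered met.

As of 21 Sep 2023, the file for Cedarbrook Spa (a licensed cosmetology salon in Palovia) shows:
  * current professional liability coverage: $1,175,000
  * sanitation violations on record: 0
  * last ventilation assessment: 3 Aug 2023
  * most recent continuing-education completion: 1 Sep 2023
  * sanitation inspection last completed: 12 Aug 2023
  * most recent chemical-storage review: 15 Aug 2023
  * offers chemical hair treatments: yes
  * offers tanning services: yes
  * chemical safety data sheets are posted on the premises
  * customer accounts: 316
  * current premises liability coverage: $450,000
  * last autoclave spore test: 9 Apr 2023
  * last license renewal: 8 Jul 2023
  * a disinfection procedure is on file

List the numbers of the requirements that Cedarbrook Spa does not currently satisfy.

7

1. professional liability coverage $1,175,000 ≥ $950,000 → met
2. sanitation violations on record 0 ≤ 0 → met
3. chemical safety data sheets present → met
4. license renewal 75 days ago vs limit 120 → met
5. condition 'offers tanning services' holds; sanitation inspection 40 days ago vs limit 45 → met
6. premises liability coverage $450,000 ≥ $400,000 → met
7. ventilation assessment 49 days ago vs limit 45 → not met
8. disinfection procedure present → met
9. chemical-storage review 37 days ago vs limit 60 → met
10. continuing-education completion 20 days ago vs limit 30 → met
11. condition 'offers chemical hair treatments' holds; autoclave spore test 165 days ago vs limit 180 → met
Not met: 7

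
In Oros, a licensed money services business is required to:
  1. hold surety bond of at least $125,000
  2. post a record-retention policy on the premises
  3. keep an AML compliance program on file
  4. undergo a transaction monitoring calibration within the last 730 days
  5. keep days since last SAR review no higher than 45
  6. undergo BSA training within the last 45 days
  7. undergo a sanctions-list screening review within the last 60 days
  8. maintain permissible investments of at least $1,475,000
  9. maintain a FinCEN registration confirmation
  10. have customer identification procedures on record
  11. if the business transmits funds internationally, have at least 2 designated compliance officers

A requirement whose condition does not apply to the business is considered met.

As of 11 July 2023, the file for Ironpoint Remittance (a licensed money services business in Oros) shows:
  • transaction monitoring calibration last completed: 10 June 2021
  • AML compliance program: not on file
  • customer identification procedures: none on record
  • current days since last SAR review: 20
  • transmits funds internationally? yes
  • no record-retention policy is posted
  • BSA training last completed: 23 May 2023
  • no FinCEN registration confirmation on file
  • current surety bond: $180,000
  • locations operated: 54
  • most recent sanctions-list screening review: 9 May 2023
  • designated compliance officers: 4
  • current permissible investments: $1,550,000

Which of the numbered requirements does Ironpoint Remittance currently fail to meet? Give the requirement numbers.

2, 3, 4, 6, 7, 9, 10

1. surety bond $180,000 ≥ $125,000 → met
2. record-retention policy absent → not met
3. AML compliance program absent → not met
4. transaction monitoring calibration 761 days ago vs limit 730 → not met
5. days since last SAR review 20 ≤ 45 → met
6. BSA training 49 days ago vs limit 45 → not met
7. sanctions-list screening review 63 days ago vs limit 60 → not met
8. permissible investments $1,550,000 ≥ $1,475,000 → met
9. FinCEN registration confirmation absent → not met
10. customer identification procedures absent → not met
11. condition 'transmits funds internationally' holds; designated compliance officers 4 ≥ 2 → met
Not met: 2, 3, 4, 6, 7, 9, 10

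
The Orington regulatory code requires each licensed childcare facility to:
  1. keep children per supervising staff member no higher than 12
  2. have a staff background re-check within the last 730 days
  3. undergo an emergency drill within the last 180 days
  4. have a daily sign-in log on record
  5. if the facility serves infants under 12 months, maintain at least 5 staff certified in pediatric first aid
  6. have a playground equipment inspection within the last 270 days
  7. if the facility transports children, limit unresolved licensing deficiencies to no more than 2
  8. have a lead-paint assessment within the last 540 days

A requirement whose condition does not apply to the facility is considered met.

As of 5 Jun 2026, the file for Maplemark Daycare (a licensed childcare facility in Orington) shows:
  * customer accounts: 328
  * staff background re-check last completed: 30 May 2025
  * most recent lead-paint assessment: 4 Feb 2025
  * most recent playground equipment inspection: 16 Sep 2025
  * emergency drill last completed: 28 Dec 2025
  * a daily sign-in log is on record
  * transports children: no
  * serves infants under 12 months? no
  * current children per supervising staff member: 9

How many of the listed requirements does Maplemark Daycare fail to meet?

1. children per supervising staff member 9 ≤ 12 → met
2. staff background re-check 371 days ago vs limit 730 → met
3. emergency drill 159 days ago vs limit 180 → met
4. daily sign-in log present → met
5. condition 'serves infants under 12 months' does not hold → requirement n/a → met
6. playground equipment inspection 262 days ago vs limit 270 → met
7. condition 'transports children' does not hold → requirement n/a → met
8. lead-paint assessment 486 days ago vs limit 540 → met
Not met: 0 of 8

0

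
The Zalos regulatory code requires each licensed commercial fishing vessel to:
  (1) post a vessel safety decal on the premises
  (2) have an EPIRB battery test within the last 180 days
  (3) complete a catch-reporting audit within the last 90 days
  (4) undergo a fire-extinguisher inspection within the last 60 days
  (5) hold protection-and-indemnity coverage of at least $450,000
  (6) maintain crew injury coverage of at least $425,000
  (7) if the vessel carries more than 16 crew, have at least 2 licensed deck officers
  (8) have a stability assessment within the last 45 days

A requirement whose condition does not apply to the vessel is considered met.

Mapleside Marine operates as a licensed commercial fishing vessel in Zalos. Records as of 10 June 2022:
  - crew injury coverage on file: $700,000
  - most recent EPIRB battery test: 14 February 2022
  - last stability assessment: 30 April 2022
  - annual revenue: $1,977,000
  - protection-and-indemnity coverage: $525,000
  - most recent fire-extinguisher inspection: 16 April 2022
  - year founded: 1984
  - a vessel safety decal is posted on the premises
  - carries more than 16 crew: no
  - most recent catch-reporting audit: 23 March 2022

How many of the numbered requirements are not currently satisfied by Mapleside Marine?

1. vessel safety decal present → met
2. EPIRB battery test 116 days ago vs limit 180 → met
3. catch-reporting audit 79 days ago vs limit 90 → met
4. fire-extinguisher inspection 55 days ago vs limit 60 → met
5. protection-and-indemnity coverage $525,000 ≥ $450,000 → met
6. crew injury coverage $700,000 ≥ $425,000 → met
7. condition 'carries more than 16 crew' does not hold → requirement n/a → met
8. stability assessment 41 days ago vs limit 45 → met
Not met: 0 of 8

0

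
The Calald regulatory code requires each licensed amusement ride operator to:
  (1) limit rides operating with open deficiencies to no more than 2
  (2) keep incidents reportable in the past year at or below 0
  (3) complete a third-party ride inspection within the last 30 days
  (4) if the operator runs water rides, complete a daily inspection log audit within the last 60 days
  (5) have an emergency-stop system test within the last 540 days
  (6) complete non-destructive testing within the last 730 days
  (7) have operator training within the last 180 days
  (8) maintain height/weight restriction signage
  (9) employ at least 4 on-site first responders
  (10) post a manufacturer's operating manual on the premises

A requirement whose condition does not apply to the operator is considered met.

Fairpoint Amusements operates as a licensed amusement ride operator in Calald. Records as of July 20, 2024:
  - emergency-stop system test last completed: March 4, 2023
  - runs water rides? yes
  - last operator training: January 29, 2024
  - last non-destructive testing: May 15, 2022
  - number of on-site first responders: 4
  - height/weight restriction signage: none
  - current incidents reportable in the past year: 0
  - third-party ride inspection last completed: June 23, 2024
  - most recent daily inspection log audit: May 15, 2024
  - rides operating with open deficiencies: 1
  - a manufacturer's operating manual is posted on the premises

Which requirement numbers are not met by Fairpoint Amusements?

1. rides operating with open deficiencies 1 ≤ 2 → met
2. incidents reportable in the past year 0 ≤ 0 → met
3. third-party ride inspection 27 days ago vs limit 30 → met
4. condition 'runs water rides' holds; daily inspection log audit 66 days ago vs limit 60 → not met
5. emergency-stop system test 504 days ago vs limit 540 → met
6. non-destructive testing 797 days ago vs limit 730 → not met
7. operator training 173 days ago vs limit 180 → met
8. height/weight restriction signage absent → not met
9. on-site first responders 4 ≥ 4 → met
10. manufacturer's operating manual present → met
Not met: 4, 6, 8

4, 6, 8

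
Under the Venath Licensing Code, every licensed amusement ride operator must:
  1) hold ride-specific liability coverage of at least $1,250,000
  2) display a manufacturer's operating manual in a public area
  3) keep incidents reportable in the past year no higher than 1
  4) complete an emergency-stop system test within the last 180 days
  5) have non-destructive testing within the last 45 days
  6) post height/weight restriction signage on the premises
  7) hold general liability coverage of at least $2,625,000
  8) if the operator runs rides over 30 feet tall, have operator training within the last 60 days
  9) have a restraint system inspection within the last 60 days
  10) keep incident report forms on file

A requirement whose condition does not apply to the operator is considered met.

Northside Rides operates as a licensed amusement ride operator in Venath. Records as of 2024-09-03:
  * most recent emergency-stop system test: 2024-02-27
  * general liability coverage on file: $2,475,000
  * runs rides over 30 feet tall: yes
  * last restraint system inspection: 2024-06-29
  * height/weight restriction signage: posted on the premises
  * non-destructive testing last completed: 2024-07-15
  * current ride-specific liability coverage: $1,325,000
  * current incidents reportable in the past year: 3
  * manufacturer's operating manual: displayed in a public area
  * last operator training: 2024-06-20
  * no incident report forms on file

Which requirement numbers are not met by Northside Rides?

1. ride-specific liability coverage $1,325,000 ≥ $1,250,000 → met
2. manufacturer's operating manual present → met
3. incidents reportable in the past year 3 > 1 → not met
4. emergency-stop system test 189 days ago vs limit 180 → not met
5. non-destructive testing 50 days ago vs limit 45 → not met
6. height/weight restriction signage present → met
7. general liability coverage $2,475,000 < $2,625,000 → not met
8. condition 'runs rides over 30 feet tall' holds; operator training 75 days ago vs limit 60 → not met
9. restraint system inspection 66 days ago vs limit 60 → not met
10. incident report forms absent → not met
Not met: 3, 4, 5, 7, 8, 9, 10

3, 4, 5, 7, 8, 9, 10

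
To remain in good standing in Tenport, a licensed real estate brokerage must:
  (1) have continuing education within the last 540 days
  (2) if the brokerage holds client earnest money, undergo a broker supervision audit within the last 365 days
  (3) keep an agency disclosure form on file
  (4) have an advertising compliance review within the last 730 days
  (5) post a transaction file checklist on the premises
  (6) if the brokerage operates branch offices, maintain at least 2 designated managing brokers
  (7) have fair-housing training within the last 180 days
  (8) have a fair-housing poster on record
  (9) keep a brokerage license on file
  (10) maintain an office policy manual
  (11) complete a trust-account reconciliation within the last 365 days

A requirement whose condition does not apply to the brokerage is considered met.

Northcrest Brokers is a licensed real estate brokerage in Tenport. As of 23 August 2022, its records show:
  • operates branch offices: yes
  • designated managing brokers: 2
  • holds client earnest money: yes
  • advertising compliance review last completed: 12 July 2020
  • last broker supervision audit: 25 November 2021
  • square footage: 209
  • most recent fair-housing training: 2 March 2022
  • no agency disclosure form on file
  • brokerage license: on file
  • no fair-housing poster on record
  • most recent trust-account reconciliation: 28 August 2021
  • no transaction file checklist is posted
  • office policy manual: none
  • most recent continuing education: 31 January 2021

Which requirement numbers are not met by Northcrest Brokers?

1, 3, 4, 5, 8, 10

1. continuing education 569 days ago vs limit 540 → not met
2. condition 'holds client earnest money' holds; broker supervision audit 271 days ago vs limit 365 → met
3. agency disclosure form absent → not met
4. advertising compliance review 772 days ago vs limit 730 → not met
5. transaction file checklist absent → not met
6. condition 'operates branch offices' holds; designated managing brokers 2 ≥ 2 → met
7. fair-housing training 174 days ago vs limit 180 → met
8. fair-housing poster absent → not met
9. brokerage license present → met
10. office policy manual absent → not met
11. trust-account reconciliation 360 days ago vs limit 365 → met
Not met: 1, 3, 4, 5, 8, 10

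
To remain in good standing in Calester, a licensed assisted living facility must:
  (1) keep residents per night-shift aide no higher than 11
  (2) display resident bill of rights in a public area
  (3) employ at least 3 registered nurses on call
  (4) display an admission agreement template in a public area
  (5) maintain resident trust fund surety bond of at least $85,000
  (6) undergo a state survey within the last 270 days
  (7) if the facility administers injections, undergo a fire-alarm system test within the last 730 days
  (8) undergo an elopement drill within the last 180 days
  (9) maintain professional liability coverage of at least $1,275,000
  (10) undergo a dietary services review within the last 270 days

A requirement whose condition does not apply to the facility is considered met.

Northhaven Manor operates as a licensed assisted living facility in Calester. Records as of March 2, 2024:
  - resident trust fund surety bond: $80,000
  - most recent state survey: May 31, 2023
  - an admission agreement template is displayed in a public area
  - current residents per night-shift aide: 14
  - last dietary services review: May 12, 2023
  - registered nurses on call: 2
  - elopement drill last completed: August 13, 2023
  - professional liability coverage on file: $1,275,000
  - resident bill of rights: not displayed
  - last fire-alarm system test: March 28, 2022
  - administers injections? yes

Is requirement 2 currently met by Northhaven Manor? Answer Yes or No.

2. resident bill of rights absent → not met

No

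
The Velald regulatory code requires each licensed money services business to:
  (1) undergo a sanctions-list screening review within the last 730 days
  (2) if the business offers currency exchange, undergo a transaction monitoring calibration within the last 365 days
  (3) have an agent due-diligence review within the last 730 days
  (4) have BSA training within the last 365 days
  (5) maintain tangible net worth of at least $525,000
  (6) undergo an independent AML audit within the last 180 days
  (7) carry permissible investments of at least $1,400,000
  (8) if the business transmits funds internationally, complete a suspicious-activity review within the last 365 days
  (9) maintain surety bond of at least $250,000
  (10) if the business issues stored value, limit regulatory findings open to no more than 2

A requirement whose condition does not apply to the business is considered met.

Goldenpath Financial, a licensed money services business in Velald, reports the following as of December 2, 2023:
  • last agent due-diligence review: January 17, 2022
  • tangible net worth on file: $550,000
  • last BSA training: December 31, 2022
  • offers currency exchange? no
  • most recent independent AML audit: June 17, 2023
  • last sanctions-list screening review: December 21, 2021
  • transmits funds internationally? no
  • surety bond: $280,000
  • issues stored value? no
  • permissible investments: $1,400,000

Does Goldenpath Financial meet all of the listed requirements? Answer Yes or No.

1. sanctions-list screening review 711 days ago vs limit 730 → met
2. condition 'offers currency exchange' does not hold → requirement n/a → met
3. agent due-diligence review 684 days ago vs limit 730 → met
4. BSA training 336 days ago vs limit 365 → met
5. tangible net worth $550,000 ≥ $525,000 → met
6. independent AML audit 168 days ago vs limit 180 → met
7. permissible investments $1,400,000 ≥ $1,400,000 → met
8. condition 'transmits funds internationally' does not hold → requirement n/a → met
9. surety bond $280,000 ≥ $250,000 → met
10. condition 'issues stored value' does not hold → requirement n/a → met
All met.

Yes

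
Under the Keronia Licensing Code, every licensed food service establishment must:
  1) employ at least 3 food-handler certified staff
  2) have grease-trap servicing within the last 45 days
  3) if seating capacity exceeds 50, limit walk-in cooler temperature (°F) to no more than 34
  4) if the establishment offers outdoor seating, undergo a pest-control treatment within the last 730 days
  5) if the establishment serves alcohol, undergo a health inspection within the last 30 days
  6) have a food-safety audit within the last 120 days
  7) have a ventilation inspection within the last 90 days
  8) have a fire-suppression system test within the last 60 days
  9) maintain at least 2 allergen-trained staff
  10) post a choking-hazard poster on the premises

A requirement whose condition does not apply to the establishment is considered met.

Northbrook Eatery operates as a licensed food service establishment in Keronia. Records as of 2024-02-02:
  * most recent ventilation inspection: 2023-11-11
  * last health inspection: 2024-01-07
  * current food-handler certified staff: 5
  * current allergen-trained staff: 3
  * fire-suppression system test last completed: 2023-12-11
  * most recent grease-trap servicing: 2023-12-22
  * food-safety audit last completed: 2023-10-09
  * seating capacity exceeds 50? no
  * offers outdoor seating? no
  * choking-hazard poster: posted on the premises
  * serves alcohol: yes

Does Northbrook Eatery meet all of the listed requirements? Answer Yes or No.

Yes

1. food-handler certified staff 5 ≥ 3 → met
2. grease-trap servicing 42 days ago vs limit 45 → met
3. condition 'seating capacity exceeds 50' does not hold → requirement n/a → met
4. condition 'offers outdoor seating' does not hold → requirement n/a → met
5. condition 'serves alcohol' holds; health inspection 26 days ago vs limit 30 → met
6. food-safety audit 116 days ago vs limit 120 → met
7. ventilation inspection 83 days ago vs limit 90 → met
8. fire-suppression system test 53 days ago vs limit 60 → met
9. allergen-trained staff 3 ≥ 2 → met
10. choking-hazard poster present → met
All met.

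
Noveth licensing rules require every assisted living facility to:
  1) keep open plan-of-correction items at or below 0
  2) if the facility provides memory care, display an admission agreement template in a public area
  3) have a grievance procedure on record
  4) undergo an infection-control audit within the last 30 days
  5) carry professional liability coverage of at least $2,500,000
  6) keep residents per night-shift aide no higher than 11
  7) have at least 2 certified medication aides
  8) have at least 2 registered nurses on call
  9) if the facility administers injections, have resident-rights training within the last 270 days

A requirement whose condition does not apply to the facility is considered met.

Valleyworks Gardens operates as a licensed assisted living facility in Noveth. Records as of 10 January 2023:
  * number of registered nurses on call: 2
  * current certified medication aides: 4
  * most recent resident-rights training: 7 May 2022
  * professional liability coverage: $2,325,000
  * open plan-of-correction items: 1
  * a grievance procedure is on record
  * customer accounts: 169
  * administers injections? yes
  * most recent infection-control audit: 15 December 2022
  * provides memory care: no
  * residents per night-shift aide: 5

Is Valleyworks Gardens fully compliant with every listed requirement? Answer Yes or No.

No

1. open plan-of-correction items 1 > 0 → not met
2. condition 'provides memory care' does not hold → requirement n/a → met
3. grievance procedure present → met
4. infection-control audit 26 days ago vs limit 30 → met
5. professional liability coverage $2,325,000 < $2,500,000 → not met
6. residents per night-shift aide 5 ≤ 11 → met
7. certified medication aides 4 ≥ 2 → met
8. registered nurses on call 2 ≥ 2 → met
9. condition 'administers injections' holds; resident-rights training 248 days ago vs limit 270 → met
Not met: 1, 5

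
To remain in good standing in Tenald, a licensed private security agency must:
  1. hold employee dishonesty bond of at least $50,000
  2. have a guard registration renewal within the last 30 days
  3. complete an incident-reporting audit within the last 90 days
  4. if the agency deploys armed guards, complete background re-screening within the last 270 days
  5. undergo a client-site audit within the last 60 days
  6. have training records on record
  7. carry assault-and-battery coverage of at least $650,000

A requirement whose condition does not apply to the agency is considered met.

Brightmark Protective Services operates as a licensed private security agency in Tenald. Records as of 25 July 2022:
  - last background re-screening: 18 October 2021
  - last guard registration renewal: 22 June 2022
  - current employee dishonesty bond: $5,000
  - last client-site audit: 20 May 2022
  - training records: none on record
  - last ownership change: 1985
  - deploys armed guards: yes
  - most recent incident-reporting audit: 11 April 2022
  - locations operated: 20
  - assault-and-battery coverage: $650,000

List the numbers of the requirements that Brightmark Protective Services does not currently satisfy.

1. employee dishonesty bond $5,000 < $50,000 → not met
2. guard registration renewal 33 days ago vs limit 30 → not met
3. incident-reporting audit 105 days ago vs limit 90 → not met
4. condition 'deploys armed guards' holds; background re-screening 280 days ago vs limit 270 → not met
5. client-site audit 66 days ago vs limit 60 → not met
6. training records absent → not met
7. assault-and-battery coverage $650,000 ≥ $650,000 → met
Not met: 1, 2, 3, 4, 5, 6

1, 2, 3, 4, 5, 6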